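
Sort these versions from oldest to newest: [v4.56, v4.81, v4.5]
[v4.5, v4.56, v4.81]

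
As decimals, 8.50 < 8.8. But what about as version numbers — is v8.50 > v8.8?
True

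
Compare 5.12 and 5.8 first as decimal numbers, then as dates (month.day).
As decimals: 5.12 < 5.8. As dates: 5/12 is later than 5/8 (day 12 > day 8).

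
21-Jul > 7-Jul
True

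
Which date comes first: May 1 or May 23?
May 1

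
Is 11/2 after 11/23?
No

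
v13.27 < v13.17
False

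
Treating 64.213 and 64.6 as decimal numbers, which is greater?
64.6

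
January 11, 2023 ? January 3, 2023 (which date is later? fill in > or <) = >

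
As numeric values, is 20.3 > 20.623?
False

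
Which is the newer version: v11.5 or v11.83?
v11.83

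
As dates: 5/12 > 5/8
True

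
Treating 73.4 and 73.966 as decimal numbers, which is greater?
73.966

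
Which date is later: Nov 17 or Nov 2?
Nov 17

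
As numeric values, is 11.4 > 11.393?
True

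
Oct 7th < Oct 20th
True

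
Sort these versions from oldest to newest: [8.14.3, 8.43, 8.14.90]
[8.14.3, 8.14.90, 8.43]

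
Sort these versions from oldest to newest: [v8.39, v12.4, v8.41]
[v8.39, v8.41, v12.4]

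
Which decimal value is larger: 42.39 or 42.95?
42.95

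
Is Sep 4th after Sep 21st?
No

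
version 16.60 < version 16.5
False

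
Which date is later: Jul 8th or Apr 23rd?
Jul 8th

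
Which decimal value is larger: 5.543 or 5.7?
5.7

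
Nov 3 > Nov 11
False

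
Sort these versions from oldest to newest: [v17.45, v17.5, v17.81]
[v17.5, v17.45, v17.81]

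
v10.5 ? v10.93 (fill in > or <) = <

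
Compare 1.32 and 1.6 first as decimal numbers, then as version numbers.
As decimals: 1.32 < 1.6. As versions: v1.32 > v1.6 (minor version 32 > 6).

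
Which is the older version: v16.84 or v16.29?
v16.29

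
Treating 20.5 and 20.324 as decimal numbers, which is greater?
20.5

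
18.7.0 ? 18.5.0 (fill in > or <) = >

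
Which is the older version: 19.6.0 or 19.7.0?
19.6.0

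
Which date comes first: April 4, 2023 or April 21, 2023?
April 4, 2023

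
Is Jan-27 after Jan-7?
Yes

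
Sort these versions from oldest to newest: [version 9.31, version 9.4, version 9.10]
[version 9.4, version 9.10, version 9.31]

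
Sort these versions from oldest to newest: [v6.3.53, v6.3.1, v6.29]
[v6.3.1, v6.3.53, v6.29]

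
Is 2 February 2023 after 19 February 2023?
No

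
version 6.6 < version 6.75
True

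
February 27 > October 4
False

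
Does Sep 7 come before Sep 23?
Yes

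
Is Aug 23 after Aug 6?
Yes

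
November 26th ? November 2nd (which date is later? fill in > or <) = >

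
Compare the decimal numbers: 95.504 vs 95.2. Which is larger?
95.504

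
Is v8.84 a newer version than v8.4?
Yes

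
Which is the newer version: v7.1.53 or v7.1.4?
v7.1.53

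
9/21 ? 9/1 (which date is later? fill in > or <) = >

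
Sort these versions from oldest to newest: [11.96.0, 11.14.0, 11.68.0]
[11.14.0, 11.68.0, 11.96.0]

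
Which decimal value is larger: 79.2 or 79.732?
79.732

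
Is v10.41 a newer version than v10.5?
Yes. Version numbers are compared segment by segment as integers, not as decimals: minor version 41 > 5, so v10.41 > v10.5 (even though the decimal 10.41 < 10.5).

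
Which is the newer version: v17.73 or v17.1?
v17.73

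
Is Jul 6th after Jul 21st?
No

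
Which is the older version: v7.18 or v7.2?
v7.2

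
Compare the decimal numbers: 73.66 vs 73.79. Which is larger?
73.79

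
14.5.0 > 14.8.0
False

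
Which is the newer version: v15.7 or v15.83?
v15.83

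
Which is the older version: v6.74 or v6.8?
v6.8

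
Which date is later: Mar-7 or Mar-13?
Mar-13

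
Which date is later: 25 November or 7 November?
25 November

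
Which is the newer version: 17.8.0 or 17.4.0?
17.8.0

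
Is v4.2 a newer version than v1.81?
Yes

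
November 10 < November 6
False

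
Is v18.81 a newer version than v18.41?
Yes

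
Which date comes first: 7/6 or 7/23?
7/6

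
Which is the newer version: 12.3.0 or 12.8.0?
12.8.0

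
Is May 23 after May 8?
Yes. Day 23 comes after day 8 in May — this is a date comparison, not a decimal one (the decimal 5.23 would be smaller than 5.8).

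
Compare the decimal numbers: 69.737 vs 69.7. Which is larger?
69.737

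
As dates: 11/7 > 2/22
True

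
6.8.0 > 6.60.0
False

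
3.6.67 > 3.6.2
True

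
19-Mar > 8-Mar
True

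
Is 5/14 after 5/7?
Yes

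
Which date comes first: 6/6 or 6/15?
6/6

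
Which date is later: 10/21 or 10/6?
10/21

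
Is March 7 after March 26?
No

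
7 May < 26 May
True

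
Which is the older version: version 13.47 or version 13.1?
version 13.1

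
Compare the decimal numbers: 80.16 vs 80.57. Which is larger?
80.57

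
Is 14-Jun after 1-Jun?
Yes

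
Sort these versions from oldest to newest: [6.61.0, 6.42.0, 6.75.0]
[6.42.0, 6.61.0, 6.75.0]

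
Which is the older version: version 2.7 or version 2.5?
version 2.5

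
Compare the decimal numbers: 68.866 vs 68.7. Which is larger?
68.866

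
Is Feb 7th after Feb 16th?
No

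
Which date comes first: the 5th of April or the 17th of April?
the 5th of April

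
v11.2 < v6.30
False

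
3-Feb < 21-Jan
False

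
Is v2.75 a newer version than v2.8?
Yes. Version numbers are compared segment by segment as integers, not as decimals: minor version 75 > 8, so v2.75 > v2.8 (even though the decimal 2.75 < 2.8).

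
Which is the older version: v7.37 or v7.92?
v7.37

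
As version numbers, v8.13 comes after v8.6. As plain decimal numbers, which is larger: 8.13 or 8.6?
8.6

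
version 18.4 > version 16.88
True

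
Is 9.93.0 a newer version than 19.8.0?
No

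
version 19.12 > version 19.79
False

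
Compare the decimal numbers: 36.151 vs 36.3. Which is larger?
36.3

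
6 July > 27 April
True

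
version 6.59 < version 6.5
False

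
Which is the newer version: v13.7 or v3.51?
v13.7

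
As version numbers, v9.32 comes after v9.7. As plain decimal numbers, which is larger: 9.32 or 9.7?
9.7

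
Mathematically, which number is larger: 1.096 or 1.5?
1.5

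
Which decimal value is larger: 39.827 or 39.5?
39.827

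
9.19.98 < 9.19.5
False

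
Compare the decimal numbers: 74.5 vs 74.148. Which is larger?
74.5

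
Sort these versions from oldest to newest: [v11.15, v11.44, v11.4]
[v11.4, v11.15, v11.44]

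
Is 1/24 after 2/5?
No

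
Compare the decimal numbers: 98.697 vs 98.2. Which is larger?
98.697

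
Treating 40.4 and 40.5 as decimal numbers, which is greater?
40.5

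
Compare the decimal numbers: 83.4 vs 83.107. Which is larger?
83.4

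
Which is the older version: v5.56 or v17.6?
v5.56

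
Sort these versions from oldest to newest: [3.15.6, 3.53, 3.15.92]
[3.15.6, 3.15.92, 3.53]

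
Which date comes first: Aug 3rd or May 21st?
May 21st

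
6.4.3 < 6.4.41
True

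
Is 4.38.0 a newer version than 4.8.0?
Yes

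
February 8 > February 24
False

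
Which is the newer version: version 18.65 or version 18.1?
version 18.65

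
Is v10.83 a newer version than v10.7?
Yes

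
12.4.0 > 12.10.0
False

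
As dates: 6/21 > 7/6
False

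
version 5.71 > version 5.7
True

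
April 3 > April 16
False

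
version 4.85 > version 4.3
True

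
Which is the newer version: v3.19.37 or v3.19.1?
v3.19.37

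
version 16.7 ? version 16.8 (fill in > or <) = <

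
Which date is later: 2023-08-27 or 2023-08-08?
2023-08-27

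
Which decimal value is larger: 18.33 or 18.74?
18.74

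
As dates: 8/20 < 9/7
True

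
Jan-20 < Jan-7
False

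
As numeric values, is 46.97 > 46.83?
True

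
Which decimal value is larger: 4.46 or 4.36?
4.46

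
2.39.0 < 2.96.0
True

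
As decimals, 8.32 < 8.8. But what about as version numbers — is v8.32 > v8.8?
True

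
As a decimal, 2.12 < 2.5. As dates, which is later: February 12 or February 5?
February 12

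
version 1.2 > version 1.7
False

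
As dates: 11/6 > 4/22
True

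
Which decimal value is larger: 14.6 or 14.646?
14.646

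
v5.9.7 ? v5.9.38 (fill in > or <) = <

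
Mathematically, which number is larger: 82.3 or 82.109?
82.3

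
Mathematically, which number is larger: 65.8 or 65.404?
65.8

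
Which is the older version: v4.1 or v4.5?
v4.1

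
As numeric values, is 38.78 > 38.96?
False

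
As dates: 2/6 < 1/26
False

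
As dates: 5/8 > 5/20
False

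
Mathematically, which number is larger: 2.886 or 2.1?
2.886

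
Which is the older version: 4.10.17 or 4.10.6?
4.10.6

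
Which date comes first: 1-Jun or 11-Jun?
1-Jun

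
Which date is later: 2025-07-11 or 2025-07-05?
2025-07-11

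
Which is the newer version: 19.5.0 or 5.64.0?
19.5.0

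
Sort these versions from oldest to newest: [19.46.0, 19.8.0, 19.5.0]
[19.5.0, 19.8.0, 19.46.0]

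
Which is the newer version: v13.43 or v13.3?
v13.43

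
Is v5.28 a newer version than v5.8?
Yes. Version numbers are compared segment by segment as integers, not as decimals: minor version 28 > 8, so v5.28 > v5.8 (even though the decimal 5.28 < 5.8).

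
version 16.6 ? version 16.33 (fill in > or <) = <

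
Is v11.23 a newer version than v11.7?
Yes. Version numbers are compared segment by segment as integers, not as decimals: minor version 23 > 7, so v11.23 > v11.7 (even though the decimal 11.23 < 11.7).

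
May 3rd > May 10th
False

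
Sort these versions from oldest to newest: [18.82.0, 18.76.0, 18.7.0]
[18.7.0, 18.76.0, 18.82.0]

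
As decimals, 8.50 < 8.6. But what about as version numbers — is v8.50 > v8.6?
True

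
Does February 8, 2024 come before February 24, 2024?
Yes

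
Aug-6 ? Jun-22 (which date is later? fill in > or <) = >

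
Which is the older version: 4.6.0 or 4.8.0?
4.6.0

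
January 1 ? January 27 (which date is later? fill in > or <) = <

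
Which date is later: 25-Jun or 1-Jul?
1-Jul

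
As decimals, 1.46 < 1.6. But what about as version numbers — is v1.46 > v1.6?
True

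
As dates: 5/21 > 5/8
True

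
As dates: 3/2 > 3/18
False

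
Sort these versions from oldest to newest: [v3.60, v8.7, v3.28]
[v3.28, v3.60, v8.7]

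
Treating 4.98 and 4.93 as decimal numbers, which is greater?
4.98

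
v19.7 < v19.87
True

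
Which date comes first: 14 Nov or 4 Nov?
4 Nov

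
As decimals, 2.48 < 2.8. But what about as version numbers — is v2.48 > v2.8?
True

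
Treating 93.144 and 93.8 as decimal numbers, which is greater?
93.8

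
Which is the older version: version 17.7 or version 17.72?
version 17.7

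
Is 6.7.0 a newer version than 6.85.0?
No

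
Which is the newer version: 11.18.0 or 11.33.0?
11.33.0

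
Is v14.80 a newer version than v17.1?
No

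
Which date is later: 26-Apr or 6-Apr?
26-Apr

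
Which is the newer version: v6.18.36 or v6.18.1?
v6.18.36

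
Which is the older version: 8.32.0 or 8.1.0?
8.1.0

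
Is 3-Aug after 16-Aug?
No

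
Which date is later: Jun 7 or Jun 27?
Jun 27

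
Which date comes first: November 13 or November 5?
November 5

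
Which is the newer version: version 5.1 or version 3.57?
version 5.1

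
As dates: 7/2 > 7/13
False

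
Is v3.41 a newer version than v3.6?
Yes. Version numbers are compared segment by segment as integers, not as decimals: minor version 41 > 6, so v3.41 > v3.6 (even though the decimal 3.41 < 3.6).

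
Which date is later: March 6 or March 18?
March 18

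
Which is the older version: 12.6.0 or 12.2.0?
12.2.0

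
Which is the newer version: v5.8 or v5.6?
v5.8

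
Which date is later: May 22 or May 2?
May 22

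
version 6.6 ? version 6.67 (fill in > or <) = <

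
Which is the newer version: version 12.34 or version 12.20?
version 12.34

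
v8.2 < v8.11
True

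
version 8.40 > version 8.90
False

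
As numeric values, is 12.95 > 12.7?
True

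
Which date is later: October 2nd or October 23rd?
October 23rd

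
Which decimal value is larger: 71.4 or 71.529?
71.529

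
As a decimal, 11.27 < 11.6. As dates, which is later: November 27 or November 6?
November 27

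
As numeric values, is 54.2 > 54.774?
False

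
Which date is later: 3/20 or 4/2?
4/2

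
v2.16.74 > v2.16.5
True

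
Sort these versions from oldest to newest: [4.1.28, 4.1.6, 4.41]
[4.1.6, 4.1.28, 4.41]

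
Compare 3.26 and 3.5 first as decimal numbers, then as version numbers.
As decimals: 3.26 < 3.5. As versions: v3.26 > v3.5 (minor version 26 > 5).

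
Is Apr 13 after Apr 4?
Yes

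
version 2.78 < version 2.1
False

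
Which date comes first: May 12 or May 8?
May 8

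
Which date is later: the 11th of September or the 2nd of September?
the 11th of September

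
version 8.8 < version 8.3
False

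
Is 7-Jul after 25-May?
Yes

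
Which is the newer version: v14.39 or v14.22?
v14.39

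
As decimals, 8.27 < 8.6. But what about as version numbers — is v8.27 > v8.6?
True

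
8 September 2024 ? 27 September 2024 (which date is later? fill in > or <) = <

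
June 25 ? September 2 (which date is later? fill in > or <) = <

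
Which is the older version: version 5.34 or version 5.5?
version 5.5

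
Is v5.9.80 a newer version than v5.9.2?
Yes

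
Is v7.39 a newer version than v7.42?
No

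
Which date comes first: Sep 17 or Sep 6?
Sep 6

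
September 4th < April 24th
False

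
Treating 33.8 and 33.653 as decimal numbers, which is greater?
33.8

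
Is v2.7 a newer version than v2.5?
Yes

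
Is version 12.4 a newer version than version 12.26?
No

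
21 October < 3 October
False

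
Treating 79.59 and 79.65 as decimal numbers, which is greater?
79.65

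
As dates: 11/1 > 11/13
False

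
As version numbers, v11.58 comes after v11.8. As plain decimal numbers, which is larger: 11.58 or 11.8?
11.8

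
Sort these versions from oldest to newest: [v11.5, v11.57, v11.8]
[v11.5, v11.8, v11.57]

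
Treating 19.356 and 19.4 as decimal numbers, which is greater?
19.4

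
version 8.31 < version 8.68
True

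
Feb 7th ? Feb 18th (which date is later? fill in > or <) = <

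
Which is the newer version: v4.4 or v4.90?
v4.90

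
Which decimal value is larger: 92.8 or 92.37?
92.8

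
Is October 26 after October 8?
Yes. Day 26 comes after day 8 in October — this is a date comparison, not a decimal one (the decimal 10.26 would be smaller than 10.8).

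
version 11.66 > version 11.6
True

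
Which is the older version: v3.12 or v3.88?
v3.12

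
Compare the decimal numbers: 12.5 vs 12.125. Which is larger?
12.5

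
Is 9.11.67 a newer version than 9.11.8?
Yes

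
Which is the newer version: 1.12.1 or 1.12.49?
1.12.49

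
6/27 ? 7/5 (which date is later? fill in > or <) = <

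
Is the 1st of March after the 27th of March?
No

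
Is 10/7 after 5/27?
Yes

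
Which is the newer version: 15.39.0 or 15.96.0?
15.96.0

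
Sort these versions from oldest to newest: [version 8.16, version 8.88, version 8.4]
[version 8.4, version 8.16, version 8.88]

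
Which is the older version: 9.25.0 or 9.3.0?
9.3.0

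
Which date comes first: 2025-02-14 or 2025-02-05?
2025-02-05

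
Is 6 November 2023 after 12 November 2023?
No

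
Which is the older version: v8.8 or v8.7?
v8.7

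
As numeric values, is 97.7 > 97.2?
True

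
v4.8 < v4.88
True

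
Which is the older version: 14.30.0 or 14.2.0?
14.2.0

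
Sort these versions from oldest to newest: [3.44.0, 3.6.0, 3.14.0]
[3.6.0, 3.14.0, 3.44.0]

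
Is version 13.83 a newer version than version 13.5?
Yes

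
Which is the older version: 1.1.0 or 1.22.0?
1.1.0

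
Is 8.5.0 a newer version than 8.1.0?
Yes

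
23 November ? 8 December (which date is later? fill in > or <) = <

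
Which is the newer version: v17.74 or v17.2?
v17.74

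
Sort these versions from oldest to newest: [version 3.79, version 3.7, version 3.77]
[version 3.7, version 3.77, version 3.79]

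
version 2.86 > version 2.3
True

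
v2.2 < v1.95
False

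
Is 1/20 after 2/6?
No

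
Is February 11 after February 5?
Yes. Day 11 comes after day 5 in February — this is a date comparison, not a decimal one (the decimal 2.11 would be smaller than 2.5).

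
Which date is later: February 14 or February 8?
February 14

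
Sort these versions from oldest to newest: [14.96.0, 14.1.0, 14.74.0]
[14.1.0, 14.74.0, 14.96.0]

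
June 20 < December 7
True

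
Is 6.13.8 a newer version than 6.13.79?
No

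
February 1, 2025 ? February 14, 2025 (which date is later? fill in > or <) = <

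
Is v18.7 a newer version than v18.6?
Yes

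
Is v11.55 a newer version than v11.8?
Yes. Version numbers are compared segment by segment as integers, not as decimals: minor version 55 > 8, so v11.55 > v11.8 (even though the decimal 11.55 < 11.8).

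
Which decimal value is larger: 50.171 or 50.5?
50.5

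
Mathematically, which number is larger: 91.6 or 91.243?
91.6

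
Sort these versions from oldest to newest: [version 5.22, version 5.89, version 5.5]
[version 5.5, version 5.22, version 5.89]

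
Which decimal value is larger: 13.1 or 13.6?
13.6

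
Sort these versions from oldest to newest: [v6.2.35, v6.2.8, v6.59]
[v6.2.8, v6.2.35, v6.59]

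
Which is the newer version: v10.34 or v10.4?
v10.34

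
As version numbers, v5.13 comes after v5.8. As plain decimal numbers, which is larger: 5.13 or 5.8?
5.8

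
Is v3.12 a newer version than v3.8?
Yes. Version numbers are compared segment by segment as integers, not as decimals: minor version 12 > 8, so v3.12 > v3.8 (even though the decimal 3.12 < 3.8).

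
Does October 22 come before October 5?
No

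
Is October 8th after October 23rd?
No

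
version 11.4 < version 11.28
True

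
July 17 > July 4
True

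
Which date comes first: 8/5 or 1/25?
1/25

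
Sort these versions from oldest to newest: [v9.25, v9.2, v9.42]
[v9.2, v9.25, v9.42]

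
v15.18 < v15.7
False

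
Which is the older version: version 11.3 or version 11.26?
version 11.3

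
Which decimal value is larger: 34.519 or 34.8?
34.8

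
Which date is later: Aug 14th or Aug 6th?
Aug 14th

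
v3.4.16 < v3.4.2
False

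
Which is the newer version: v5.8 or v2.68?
v5.8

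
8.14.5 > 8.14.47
False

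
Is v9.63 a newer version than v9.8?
Yes. Version numbers are compared segment by segment as integers, not as decimals: minor version 63 > 8, so v9.63 > v9.8 (even though the decimal 9.63 < 9.8).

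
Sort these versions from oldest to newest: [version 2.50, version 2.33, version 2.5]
[version 2.5, version 2.33, version 2.50]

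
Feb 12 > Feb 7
True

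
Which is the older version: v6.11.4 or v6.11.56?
v6.11.4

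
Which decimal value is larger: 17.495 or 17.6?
17.6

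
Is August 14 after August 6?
Yes. Day 14 comes after day 6 in August — this is a date comparison, not a decimal one (the decimal 8.14 would be smaller than 8.6).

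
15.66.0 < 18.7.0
True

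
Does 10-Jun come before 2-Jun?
No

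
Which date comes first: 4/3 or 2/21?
2/21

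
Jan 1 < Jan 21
True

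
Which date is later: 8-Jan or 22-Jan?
22-Jan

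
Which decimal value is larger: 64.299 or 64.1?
64.299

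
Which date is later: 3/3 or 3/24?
3/24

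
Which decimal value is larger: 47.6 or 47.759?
47.759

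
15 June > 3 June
True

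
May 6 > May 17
False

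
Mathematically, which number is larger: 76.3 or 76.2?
76.3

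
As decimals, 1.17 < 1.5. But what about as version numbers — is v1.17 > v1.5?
True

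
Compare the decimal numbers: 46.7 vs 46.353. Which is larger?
46.7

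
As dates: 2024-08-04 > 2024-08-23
False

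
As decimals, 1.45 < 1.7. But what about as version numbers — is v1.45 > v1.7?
True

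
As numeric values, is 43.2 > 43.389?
False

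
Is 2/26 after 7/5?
No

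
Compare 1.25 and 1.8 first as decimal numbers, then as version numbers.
As decimals: 1.25 < 1.8. As versions: v1.25 > v1.8 (minor version 25 > 8).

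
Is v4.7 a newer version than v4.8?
No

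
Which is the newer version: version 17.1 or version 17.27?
version 17.27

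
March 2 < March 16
True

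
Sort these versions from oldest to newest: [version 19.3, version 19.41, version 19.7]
[version 19.3, version 19.7, version 19.41]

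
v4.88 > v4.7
True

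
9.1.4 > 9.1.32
False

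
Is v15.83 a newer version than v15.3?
Yes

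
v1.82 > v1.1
True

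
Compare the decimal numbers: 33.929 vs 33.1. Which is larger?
33.929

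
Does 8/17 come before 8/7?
No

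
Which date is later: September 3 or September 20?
September 20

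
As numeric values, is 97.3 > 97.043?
True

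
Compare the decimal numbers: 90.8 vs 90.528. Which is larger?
90.8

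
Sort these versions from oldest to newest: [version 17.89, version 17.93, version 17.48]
[version 17.48, version 17.89, version 17.93]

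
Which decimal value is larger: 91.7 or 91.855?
91.855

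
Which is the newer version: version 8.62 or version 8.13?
version 8.62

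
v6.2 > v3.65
True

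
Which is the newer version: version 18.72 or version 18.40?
version 18.72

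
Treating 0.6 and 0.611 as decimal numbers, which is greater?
0.611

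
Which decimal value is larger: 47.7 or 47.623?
47.7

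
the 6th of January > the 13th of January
False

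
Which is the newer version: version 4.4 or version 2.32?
version 4.4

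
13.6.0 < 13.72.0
True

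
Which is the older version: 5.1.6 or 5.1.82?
5.1.6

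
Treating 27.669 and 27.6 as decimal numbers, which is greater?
27.669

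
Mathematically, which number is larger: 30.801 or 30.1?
30.801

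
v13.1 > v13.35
False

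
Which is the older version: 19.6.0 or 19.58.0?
19.6.0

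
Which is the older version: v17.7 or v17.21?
v17.7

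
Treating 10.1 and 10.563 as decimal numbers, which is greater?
10.563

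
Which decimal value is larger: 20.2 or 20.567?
20.567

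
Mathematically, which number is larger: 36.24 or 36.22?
36.24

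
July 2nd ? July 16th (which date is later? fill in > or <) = <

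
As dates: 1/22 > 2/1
False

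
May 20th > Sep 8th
False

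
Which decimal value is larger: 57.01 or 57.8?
57.8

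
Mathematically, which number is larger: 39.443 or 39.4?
39.443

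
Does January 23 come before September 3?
Yes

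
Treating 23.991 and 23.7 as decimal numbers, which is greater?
23.991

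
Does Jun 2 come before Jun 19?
Yes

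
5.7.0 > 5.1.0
True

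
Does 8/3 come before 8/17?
Yes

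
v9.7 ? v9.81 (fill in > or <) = <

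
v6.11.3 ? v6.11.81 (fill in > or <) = <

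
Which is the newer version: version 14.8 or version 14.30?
version 14.30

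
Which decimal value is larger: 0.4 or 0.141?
0.4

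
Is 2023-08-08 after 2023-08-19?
No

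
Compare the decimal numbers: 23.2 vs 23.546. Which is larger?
23.546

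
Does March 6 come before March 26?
Yes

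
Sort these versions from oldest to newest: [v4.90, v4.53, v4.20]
[v4.20, v4.53, v4.90]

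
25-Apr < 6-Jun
True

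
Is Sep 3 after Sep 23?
No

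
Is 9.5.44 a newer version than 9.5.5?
Yes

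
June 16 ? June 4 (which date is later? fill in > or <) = >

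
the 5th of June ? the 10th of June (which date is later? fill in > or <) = <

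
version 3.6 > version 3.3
True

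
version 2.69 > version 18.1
False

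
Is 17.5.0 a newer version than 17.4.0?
Yes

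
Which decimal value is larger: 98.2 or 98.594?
98.594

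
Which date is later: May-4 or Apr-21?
May-4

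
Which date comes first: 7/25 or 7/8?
7/8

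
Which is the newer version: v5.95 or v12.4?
v12.4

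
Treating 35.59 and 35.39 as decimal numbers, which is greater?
35.59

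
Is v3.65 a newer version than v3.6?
Yes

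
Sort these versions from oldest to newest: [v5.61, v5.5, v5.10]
[v5.5, v5.10, v5.61]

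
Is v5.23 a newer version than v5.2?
Yes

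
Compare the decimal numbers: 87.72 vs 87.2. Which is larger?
87.72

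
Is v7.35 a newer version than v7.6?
Yes. Version numbers are compared segment by segment as integers, not as decimals: minor version 35 > 6, so v7.35 > v7.6 (even though the decimal 7.35 < 7.6).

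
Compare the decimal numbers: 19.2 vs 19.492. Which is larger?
19.492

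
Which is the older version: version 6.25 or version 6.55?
version 6.25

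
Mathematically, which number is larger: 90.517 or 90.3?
90.517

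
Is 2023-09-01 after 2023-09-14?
No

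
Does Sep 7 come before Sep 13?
Yes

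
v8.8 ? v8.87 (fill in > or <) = <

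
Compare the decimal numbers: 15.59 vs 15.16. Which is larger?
15.59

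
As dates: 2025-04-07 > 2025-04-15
False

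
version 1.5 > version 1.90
False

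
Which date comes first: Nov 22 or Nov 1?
Nov 1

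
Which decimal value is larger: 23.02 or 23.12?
23.12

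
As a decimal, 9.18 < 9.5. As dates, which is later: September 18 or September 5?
September 18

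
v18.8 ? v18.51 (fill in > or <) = <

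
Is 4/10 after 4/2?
Yes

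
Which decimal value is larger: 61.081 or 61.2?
61.2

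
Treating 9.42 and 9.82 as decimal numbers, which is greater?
9.82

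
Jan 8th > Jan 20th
False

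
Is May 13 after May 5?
Yes. Day 13 comes after day 5 in May — this is a date comparison, not a decimal one (the decimal 5.13 would be smaller than 5.5).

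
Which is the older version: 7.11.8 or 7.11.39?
7.11.8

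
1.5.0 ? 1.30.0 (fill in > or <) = <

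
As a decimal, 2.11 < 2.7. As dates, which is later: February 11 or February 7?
February 11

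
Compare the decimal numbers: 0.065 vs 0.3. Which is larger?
0.3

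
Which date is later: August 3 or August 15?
August 15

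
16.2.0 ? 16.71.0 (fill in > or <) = <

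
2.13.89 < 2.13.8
False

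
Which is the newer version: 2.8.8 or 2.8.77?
2.8.77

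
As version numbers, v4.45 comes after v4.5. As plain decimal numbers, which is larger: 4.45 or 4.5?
4.5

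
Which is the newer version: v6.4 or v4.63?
v6.4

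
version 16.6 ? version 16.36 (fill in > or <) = <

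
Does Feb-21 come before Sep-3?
Yes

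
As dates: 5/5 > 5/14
False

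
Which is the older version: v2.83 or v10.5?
v2.83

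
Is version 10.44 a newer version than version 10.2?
Yes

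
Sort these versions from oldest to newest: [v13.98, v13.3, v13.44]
[v13.3, v13.44, v13.98]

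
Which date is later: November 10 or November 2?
November 10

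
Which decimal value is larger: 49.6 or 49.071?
49.6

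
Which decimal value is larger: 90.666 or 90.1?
90.666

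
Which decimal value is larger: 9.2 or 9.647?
9.647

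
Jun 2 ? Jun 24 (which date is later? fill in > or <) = <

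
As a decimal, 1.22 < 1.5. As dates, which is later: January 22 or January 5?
January 22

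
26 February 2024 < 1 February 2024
False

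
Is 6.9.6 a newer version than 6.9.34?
No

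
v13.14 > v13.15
False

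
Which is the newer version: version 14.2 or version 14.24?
version 14.24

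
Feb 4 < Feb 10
True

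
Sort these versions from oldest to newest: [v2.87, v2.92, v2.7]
[v2.7, v2.87, v2.92]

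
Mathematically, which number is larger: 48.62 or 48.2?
48.62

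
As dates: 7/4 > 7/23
False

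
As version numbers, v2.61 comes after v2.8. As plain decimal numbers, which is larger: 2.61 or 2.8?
2.8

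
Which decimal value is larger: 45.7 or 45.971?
45.971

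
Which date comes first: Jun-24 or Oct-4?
Jun-24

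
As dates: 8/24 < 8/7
False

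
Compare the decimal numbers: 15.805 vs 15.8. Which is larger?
15.805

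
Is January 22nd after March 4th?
No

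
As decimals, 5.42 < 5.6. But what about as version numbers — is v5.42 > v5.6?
True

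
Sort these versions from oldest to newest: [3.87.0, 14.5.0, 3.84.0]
[3.84.0, 3.87.0, 14.5.0]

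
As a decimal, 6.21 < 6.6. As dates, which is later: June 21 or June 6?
June 21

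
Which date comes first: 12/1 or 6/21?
6/21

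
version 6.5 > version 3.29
True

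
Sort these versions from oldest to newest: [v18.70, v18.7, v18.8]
[v18.7, v18.8, v18.70]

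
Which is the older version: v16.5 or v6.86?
v6.86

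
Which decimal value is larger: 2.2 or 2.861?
2.861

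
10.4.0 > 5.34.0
True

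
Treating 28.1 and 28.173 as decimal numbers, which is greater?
28.173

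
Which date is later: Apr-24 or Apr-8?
Apr-24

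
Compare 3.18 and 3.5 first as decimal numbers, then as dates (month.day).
As decimals: 3.18 < 3.5. As dates: 3/18 is later than 3/5 (day 18 > day 5).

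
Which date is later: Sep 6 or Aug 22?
Sep 6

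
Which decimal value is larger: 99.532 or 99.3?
99.532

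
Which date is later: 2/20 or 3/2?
3/2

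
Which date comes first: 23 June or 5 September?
23 June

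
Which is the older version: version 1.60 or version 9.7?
version 1.60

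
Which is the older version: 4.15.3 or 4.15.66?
4.15.3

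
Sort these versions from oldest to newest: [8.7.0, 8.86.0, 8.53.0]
[8.7.0, 8.53.0, 8.86.0]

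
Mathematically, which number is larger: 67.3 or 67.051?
67.3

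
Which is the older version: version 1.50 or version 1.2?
version 1.2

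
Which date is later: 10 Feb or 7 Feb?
10 Feb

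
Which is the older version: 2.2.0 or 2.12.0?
2.2.0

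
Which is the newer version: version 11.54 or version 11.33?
version 11.54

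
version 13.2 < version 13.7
True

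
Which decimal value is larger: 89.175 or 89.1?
89.175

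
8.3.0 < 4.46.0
False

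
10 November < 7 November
False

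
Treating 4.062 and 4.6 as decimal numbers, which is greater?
4.6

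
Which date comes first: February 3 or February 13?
February 3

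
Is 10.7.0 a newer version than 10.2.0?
Yes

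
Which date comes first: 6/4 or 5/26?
5/26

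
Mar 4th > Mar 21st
False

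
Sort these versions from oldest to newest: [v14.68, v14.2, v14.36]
[v14.2, v14.36, v14.68]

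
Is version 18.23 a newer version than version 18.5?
Yes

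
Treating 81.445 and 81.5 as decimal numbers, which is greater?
81.5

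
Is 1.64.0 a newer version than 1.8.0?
Yes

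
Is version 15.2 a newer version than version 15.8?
No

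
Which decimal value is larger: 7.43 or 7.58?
7.58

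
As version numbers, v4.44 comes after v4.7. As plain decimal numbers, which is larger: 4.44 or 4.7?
4.7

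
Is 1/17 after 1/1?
Yes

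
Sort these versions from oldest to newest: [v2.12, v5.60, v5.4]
[v2.12, v5.4, v5.60]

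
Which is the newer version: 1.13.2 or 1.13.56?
1.13.56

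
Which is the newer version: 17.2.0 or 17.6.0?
17.6.0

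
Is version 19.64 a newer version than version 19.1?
Yes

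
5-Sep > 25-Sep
False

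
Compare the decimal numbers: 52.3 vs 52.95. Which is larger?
52.95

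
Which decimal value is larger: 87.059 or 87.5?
87.5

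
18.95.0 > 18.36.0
True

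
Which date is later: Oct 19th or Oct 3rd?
Oct 19th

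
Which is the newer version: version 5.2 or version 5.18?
version 5.18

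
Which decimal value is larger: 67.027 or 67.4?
67.4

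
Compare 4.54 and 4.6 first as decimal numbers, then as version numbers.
As decimals: 4.54 < 4.6. As versions: v4.54 > v4.6 (minor version 54 > 6).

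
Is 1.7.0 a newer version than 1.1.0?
Yes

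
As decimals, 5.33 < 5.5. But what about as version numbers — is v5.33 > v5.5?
True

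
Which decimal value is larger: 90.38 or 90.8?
90.8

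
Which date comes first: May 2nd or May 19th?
May 2nd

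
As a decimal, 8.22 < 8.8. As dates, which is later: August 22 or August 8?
August 22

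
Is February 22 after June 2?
No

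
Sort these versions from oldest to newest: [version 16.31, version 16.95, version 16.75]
[version 16.31, version 16.75, version 16.95]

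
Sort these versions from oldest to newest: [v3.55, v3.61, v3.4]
[v3.4, v3.55, v3.61]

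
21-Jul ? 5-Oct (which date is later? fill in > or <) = <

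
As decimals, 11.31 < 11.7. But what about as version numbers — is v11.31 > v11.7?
True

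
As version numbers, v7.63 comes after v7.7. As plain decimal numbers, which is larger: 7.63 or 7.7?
7.7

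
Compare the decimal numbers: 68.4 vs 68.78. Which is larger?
68.78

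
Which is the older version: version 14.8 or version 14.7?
version 14.7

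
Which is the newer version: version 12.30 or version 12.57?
version 12.57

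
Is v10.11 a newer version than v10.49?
No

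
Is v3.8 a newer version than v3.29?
No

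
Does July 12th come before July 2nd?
No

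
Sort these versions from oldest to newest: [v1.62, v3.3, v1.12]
[v1.12, v1.62, v3.3]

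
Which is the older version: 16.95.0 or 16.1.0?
16.1.0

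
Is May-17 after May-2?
Yes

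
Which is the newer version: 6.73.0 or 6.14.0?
6.73.0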